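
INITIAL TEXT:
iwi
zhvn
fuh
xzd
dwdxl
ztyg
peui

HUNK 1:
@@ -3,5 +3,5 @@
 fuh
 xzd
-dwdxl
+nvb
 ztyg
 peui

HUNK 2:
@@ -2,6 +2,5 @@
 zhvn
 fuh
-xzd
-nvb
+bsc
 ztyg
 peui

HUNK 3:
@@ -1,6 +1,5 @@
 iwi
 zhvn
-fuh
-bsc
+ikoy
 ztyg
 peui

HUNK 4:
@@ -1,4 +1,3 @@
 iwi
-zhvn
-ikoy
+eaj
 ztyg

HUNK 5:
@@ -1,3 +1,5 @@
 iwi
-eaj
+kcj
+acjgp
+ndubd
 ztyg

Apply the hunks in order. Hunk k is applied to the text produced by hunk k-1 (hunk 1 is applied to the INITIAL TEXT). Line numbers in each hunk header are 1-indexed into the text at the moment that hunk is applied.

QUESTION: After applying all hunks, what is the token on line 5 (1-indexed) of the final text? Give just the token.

Answer: ztyg

Derivation:
Hunk 1: at line 3 remove [dwdxl] add [nvb] -> 7 lines: iwi zhvn fuh xzd nvb ztyg peui
Hunk 2: at line 2 remove [xzd,nvb] add [bsc] -> 6 lines: iwi zhvn fuh bsc ztyg peui
Hunk 3: at line 1 remove [fuh,bsc] add [ikoy] -> 5 lines: iwi zhvn ikoy ztyg peui
Hunk 4: at line 1 remove [zhvn,ikoy] add [eaj] -> 4 lines: iwi eaj ztyg peui
Hunk 5: at line 1 remove [eaj] add [kcj,acjgp,ndubd] -> 6 lines: iwi kcj acjgp ndubd ztyg peui
Final line 5: ztyg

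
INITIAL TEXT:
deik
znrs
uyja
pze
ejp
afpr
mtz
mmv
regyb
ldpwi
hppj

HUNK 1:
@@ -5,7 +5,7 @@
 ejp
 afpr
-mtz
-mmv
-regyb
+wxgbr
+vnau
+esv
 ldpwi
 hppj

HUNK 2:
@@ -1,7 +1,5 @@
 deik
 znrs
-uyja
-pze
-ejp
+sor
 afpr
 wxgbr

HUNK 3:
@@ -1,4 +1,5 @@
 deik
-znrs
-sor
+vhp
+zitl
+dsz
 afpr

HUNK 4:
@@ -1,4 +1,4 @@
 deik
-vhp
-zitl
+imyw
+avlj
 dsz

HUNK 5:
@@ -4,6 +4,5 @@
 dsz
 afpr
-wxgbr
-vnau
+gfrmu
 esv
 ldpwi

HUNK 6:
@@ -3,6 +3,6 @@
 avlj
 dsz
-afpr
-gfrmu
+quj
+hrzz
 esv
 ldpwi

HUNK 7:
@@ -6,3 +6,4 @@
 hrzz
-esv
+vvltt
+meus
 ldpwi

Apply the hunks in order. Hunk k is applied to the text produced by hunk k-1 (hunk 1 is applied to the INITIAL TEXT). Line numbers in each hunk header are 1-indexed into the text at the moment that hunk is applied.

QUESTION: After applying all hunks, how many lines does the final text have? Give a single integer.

Hunk 1: at line 5 remove [mtz,mmv,regyb] add [wxgbr,vnau,esv] -> 11 lines: deik znrs uyja pze ejp afpr wxgbr vnau esv ldpwi hppj
Hunk 2: at line 1 remove [uyja,pze,ejp] add [sor] -> 9 lines: deik znrs sor afpr wxgbr vnau esv ldpwi hppj
Hunk 3: at line 1 remove [znrs,sor] add [vhp,zitl,dsz] -> 10 lines: deik vhp zitl dsz afpr wxgbr vnau esv ldpwi hppj
Hunk 4: at line 1 remove [vhp,zitl] add [imyw,avlj] -> 10 lines: deik imyw avlj dsz afpr wxgbr vnau esv ldpwi hppj
Hunk 5: at line 4 remove [wxgbr,vnau] add [gfrmu] -> 9 lines: deik imyw avlj dsz afpr gfrmu esv ldpwi hppj
Hunk 6: at line 3 remove [afpr,gfrmu] add [quj,hrzz] -> 9 lines: deik imyw avlj dsz quj hrzz esv ldpwi hppj
Hunk 7: at line 6 remove [esv] add [vvltt,meus] -> 10 lines: deik imyw avlj dsz quj hrzz vvltt meus ldpwi hppj
Final line count: 10

Answer: 10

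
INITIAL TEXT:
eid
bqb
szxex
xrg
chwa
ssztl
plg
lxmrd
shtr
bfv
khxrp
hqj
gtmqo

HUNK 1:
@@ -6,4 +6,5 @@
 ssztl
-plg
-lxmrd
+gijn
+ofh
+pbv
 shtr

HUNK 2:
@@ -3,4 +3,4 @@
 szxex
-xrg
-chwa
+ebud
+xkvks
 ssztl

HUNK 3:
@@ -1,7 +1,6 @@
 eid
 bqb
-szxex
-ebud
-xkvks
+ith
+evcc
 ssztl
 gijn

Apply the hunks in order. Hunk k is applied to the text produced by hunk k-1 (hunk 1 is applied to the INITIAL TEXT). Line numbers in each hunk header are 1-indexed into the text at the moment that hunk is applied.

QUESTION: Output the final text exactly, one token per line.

Answer: eid
bqb
ith
evcc
ssztl
gijn
ofh
pbv
shtr
bfv
khxrp
hqj
gtmqo

Derivation:
Hunk 1: at line 6 remove [plg,lxmrd] add [gijn,ofh,pbv] -> 14 lines: eid bqb szxex xrg chwa ssztl gijn ofh pbv shtr bfv khxrp hqj gtmqo
Hunk 2: at line 3 remove [xrg,chwa] add [ebud,xkvks] -> 14 lines: eid bqb szxex ebud xkvks ssztl gijn ofh pbv shtr bfv khxrp hqj gtmqo
Hunk 3: at line 1 remove [szxex,ebud,xkvks] add [ith,evcc] -> 13 lines: eid bqb ith evcc ssztl gijn ofh pbv shtr bfv khxrp hqj gtmqo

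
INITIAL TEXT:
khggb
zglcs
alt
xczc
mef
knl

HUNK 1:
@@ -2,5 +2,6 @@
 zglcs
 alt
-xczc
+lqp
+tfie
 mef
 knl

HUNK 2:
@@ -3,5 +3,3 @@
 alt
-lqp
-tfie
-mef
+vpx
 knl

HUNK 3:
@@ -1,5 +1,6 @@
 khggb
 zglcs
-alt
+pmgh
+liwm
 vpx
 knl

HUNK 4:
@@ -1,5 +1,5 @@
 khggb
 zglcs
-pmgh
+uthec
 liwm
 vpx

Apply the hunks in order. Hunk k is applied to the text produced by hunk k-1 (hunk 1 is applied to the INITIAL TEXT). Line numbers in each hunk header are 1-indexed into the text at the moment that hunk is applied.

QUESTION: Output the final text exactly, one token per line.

Hunk 1: at line 2 remove [xczc] add [lqp,tfie] -> 7 lines: khggb zglcs alt lqp tfie mef knl
Hunk 2: at line 3 remove [lqp,tfie,mef] add [vpx] -> 5 lines: khggb zglcs alt vpx knl
Hunk 3: at line 1 remove [alt] add [pmgh,liwm] -> 6 lines: khggb zglcs pmgh liwm vpx knl
Hunk 4: at line 1 remove [pmgh] add [uthec] -> 6 lines: khggb zglcs uthec liwm vpx knl

Answer: khggb
zglcs
uthec
liwm
vpx
knl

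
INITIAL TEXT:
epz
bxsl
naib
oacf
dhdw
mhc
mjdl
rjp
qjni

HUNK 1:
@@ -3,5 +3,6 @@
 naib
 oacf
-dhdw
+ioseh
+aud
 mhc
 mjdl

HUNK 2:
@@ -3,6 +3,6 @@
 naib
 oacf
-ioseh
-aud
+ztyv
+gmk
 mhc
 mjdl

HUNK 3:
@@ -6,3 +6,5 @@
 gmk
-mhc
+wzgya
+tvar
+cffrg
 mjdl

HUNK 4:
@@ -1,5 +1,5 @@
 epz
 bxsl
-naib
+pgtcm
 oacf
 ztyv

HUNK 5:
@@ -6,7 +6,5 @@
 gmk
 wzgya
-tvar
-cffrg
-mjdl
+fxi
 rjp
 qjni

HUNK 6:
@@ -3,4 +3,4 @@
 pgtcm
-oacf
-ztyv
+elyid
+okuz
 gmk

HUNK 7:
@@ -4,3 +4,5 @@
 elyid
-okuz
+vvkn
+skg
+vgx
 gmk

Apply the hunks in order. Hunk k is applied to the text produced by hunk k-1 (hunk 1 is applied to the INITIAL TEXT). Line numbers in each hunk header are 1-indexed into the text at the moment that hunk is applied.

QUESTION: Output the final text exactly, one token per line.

Hunk 1: at line 3 remove [dhdw] add [ioseh,aud] -> 10 lines: epz bxsl naib oacf ioseh aud mhc mjdl rjp qjni
Hunk 2: at line 3 remove [ioseh,aud] add [ztyv,gmk] -> 10 lines: epz bxsl naib oacf ztyv gmk mhc mjdl rjp qjni
Hunk 3: at line 6 remove [mhc] add [wzgya,tvar,cffrg] -> 12 lines: epz bxsl naib oacf ztyv gmk wzgya tvar cffrg mjdl rjp qjni
Hunk 4: at line 1 remove [naib] add [pgtcm] -> 12 lines: epz bxsl pgtcm oacf ztyv gmk wzgya tvar cffrg mjdl rjp qjni
Hunk 5: at line 6 remove [tvar,cffrg,mjdl] add [fxi] -> 10 lines: epz bxsl pgtcm oacf ztyv gmk wzgya fxi rjp qjni
Hunk 6: at line 3 remove [oacf,ztyv] add [elyid,okuz] -> 10 lines: epz bxsl pgtcm elyid okuz gmk wzgya fxi rjp qjni
Hunk 7: at line 4 remove [okuz] add [vvkn,skg,vgx] -> 12 lines: epz bxsl pgtcm elyid vvkn skg vgx gmk wzgya fxi rjp qjni

Answer: epz
bxsl
pgtcm
elyid
vvkn
skg
vgx
gmk
wzgya
fxi
rjp
qjni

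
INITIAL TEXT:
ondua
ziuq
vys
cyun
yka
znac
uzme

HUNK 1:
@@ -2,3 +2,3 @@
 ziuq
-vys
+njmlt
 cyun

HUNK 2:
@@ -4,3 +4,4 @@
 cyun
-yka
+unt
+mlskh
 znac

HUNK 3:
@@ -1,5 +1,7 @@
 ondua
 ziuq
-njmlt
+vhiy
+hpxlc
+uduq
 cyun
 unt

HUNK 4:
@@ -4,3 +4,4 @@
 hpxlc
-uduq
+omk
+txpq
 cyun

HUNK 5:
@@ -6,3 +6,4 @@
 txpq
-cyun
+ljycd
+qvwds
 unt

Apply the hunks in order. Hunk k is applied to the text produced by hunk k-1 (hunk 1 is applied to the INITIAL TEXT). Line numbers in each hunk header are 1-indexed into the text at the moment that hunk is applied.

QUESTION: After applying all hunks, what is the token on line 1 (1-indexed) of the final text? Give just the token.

Hunk 1: at line 2 remove [vys] add [njmlt] -> 7 lines: ondua ziuq njmlt cyun yka znac uzme
Hunk 2: at line 4 remove [yka] add [unt,mlskh] -> 8 lines: ondua ziuq njmlt cyun unt mlskh znac uzme
Hunk 3: at line 1 remove [njmlt] add [vhiy,hpxlc,uduq] -> 10 lines: ondua ziuq vhiy hpxlc uduq cyun unt mlskh znac uzme
Hunk 4: at line 4 remove [uduq] add [omk,txpq] -> 11 lines: ondua ziuq vhiy hpxlc omk txpq cyun unt mlskh znac uzme
Hunk 5: at line 6 remove [cyun] add [ljycd,qvwds] -> 12 lines: ondua ziuq vhiy hpxlc omk txpq ljycd qvwds unt mlskh znac uzme
Final line 1: ondua

Answer: ondua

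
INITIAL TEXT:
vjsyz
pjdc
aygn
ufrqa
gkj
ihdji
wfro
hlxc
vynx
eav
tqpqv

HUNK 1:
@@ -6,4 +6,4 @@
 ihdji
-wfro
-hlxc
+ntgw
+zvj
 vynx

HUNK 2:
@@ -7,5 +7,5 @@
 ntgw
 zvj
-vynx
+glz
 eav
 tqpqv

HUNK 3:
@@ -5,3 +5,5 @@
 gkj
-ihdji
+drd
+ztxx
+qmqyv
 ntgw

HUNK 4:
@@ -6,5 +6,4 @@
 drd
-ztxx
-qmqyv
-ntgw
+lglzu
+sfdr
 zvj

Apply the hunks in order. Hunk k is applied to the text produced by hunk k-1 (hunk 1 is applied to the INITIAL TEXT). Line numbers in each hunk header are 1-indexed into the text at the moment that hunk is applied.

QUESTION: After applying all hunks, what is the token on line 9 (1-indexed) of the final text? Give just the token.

Answer: zvj

Derivation:
Hunk 1: at line 6 remove [wfro,hlxc] add [ntgw,zvj] -> 11 lines: vjsyz pjdc aygn ufrqa gkj ihdji ntgw zvj vynx eav tqpqv
Hunk 2: at line 7 remove [vynx] add [glz] -> 11 lines: vjsyz pjdc aygn ufrqa gkj ihdji ntgw zvj glz eav tqpqv
Hunk 3: at line 5 remove [ihdji] add [drd,ztxx,qmqyv] -> 13 lines: vjsyz pjdc aygn ufrqa gkj drd ztxx qmqyv ntgw zvj glz eav tqpqv
Hunk 4: at line 6 remove [ztxx,qmqyv,ntgw] add [lglzu,sfdr] -> 12 lines: vjsyz pjdc aygn ufrqa gkj drd lglzu sfdr zvj glz eav tqpqv
Final line 9: zvj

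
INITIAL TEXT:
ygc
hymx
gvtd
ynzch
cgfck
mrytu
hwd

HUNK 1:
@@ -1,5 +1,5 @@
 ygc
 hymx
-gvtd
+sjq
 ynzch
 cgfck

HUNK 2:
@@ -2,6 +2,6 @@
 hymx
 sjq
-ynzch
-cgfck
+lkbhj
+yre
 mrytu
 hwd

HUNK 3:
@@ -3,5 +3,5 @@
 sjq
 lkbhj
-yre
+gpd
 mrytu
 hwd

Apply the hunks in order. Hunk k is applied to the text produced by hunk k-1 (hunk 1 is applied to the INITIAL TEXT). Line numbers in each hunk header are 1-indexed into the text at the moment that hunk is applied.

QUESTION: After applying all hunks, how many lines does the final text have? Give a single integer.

Answer: 7

Derivation:
Hunk 1: at line 1 remove [gvtd] add [sjq] -> 7 lines: ygc hymx sjq ynzch cgfck mrytu hwd
Hunk 2: at line 2 remove [ynzch,cgfck] add [lkbhj,yre] -> 7 lines: ygc hymx sjq lkbhj yre mrytu hwd
Hunk 3: at line 3 remove [yre] add [gpd] -> 7 lines: ygc hymx sjq lkbhj gpd mrytu hwd
Final line count: 7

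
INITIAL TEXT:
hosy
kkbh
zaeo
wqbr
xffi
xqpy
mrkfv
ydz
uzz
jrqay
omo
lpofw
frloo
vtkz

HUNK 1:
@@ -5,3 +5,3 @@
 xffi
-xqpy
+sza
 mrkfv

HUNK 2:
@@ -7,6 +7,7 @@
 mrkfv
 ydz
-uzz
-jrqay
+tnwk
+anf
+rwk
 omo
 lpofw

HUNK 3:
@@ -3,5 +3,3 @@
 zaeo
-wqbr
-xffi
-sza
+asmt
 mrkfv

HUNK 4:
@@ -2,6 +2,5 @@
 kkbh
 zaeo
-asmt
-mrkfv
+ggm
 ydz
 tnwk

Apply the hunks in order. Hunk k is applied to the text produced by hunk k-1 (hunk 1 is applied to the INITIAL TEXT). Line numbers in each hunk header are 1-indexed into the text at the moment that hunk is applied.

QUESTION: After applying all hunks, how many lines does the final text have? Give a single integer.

Answer: 12

Derivation:
Hunk 1: at line 5 remove [xqpy] add [sza] -> 14 lines: hosy kkbh zaeo wqbr xffi sza mrkfv ydz uzz jrqay omo lpofw frloo vtkz
Hunk 2: at line 7 remove [uzz,jrqay] add [tnwk,anf,rwk] -> 15 lines: hosy kkbh zaeo wqbr xffi sza mrkfv ydz tnwk anf rwk omo lpofw frloo vtkz
Hunk 3: at line 3 remove [wqbr,xffi,sza] add [asmt] -> 13 lines: hosy kkbh zaeo asmt mrkfv ydz tnwk anf rwk omo lpofw frloo vtkz
Hunk 4: at line 2 remove [asmt,mrkfv] add [ggm] -> 12 lines: hosy kkbh zaeo ggm ydz tnwk anf rwk omo lpofw frloo vtkz
Final line count: 12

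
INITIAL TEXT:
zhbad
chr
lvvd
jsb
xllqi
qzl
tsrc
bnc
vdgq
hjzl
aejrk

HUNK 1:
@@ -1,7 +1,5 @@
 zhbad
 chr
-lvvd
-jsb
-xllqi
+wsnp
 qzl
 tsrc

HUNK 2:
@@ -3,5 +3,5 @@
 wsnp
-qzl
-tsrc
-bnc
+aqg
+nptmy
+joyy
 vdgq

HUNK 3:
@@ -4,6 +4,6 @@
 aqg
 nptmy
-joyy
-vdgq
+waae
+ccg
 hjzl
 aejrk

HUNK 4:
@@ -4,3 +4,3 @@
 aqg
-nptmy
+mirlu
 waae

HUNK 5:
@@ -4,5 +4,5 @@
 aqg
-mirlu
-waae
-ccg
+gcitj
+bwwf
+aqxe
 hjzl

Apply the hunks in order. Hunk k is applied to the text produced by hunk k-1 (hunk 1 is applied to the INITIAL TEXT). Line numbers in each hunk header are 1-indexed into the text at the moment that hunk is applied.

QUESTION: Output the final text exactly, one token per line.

Answer: zhbad
chr
wsnp
aqg
gcitj
bwwf
aqxe
hjzl
aejrk

Derivation:
Hunk 1: at line 1 remove [lvvd,jsb,xllqi] add [wsnp] -> 9 lines: zhbad chr wsnp qzl tsrc bnc vdgq hjzl aejrk
Hunk 2: at line 3 remove [qzl,tsrc,bnc] add [aqg,nptmy,joyy] -> 9 lines: zhbad chr wsnp aqg nptmy joyy vdgq hjzl aejrk
Hunk 3: at line 4 remove [joyy,vdgq] add [waae,ccg] -> 9 lines: zhbad chr wsnp aqg nptmy waae ccg hjzl aejrk
Hunk 4: at line 4 remove [nptmy] add [mirlu] -> 9 lines: zhbad chr wsnp aqg mirlu waae ccg hjzl aejrk
Hunk 5: at line 4 remove [mirlu,waae,ccg] add [gcitj,bwwf,aqxe] -> 9 lines: zhbad chr wsnp aqg gcitj bwwf aqxe hjzl aejrk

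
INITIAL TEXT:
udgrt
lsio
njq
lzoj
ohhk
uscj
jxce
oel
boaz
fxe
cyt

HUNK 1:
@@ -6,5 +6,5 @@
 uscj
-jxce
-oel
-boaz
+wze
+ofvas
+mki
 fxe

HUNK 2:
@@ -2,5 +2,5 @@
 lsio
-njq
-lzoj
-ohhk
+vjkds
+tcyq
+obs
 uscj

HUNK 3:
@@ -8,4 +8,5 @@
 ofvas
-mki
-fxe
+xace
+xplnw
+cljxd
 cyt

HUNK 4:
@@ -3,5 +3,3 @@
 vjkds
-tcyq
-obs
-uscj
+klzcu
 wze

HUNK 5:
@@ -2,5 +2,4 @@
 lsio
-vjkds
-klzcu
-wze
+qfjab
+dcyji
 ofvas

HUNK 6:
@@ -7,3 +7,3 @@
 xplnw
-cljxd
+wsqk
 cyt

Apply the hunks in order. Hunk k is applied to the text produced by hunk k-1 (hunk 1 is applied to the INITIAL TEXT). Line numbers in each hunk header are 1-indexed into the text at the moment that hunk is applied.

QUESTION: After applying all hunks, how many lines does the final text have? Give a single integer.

Answer: 9

Derivation:
Hunk 1: at line 6 remove [jxce,oel,boaz] add [wze,ofvas,mki] -> 11 lines: udgrt lsio njq lzoj ohhk uscj wze ofvas mki fxe cyt
Hunk 2: at line 2 remove [njq,lzoj,ohhk] add [vjkds,tcyq,obs] -> 11 lines: udgrt lsio vjkds tcyq obs uscj wze ofvas mki fxe cyt
Hunk 3: at line 8 remove [mki,fxe] add [xace,xplnw,cljxd] -> 12 lines: udgrt lsio vjkds tcyq obs uscj wze ofvas xace xplnw cljxd cyt
Hunk 4: at line 3 remove [tcyq,obs,uscj] add [klzcu] -> 10 lines: udgrt lsio vjkds klzcu wze ofvas xace xplnw cljxd cyt
Hunk 5: at line 2 remove [vjkds,klzcu,wze] add [qfjab,dcyji] -> 9 lines: udgrt lsio qfjab dcyji ofvas xace xplnw cljxd cyt
Hunk 6: at line 7 remove [cljxd] add [wsqk] -> 9 lines: udgrt lsio qfjab dcyji ofvas xace xplnw wsqk cyt
Final line count: 9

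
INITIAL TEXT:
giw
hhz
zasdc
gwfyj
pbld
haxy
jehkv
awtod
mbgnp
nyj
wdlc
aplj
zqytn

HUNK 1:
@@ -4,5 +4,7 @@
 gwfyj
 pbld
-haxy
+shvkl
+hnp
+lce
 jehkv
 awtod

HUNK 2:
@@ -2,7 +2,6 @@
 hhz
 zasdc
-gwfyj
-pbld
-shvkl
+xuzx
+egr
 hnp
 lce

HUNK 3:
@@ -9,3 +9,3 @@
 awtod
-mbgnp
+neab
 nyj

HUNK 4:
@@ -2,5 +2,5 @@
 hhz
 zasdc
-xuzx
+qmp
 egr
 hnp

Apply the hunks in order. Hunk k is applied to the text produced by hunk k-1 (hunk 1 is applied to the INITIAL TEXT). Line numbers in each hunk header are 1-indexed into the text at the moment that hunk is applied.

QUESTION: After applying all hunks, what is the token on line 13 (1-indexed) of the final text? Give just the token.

Answer: aplj

Derivation:
Hunk 1: at line 4 remove [haxy] add [shvkl,hnp,lce] -> 15 lines: giw hhz zasdc gwfyj pbld shvkl hnp lce jehkv awtod mbgnp nyj wdlc aplj zqytn
Hunk 2: at line 2 remove [gwfyj,pbld,shvkl] add [xuzx,egr] -> 14 lines: giw hhz zasdc xuzx egr hnp lce jehkv awtod mbgnp nyj wdlc aplj zqytn
Hunk 3: at line 9 remove [mbgnp] add [neab] -> 14 lines: giw hhz zasdc xuzx egr hnp lce jehkv awtod neab nyj wdlc aplj zqytn
Hunk 4: at line 2 remove [xuzx] add [qmp] -> 14 lines: giw hhz zasdc qmp egr hnp lce jehkv awtod neab nyj wdlc aplj zqytn
Final line 13: aplj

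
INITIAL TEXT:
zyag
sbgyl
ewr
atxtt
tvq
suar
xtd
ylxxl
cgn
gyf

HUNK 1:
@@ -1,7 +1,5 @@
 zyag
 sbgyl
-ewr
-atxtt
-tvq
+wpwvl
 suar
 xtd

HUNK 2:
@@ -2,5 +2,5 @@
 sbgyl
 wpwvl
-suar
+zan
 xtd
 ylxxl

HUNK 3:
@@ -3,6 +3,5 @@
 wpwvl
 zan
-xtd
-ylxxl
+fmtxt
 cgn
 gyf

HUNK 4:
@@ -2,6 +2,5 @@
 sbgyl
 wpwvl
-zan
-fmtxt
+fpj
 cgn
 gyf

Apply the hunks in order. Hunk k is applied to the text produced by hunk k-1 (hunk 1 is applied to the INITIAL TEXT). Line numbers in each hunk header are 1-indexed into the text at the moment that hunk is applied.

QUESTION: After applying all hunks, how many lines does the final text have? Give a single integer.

Answer: 6

Derivation:
Hunk 1: at line 1 remove [ewr,atxtt,tvq] add [wpwvl] -> 8 lines: zyag sbgyl wpwvl suar xtd ylxxl cgn gyf
Hunk 2: at line 2 remove [suar] add [zan] -> 8 lines: zyag sbgyl wpwvl zan xtd ylxxl cgn gyf
Hunk 3: at line 3 remove [xtd,ylxxl] add [fmtxt] -> 7 lines: zyag sbgyl wpwvl zan fmtxt cgn gyf
Hunk 4: at line 2 remove [zan,fmtxt] add [fpj] -> 6 lines: zyag sbgyl wpwvl fpj cgn gyf
Final line count: 6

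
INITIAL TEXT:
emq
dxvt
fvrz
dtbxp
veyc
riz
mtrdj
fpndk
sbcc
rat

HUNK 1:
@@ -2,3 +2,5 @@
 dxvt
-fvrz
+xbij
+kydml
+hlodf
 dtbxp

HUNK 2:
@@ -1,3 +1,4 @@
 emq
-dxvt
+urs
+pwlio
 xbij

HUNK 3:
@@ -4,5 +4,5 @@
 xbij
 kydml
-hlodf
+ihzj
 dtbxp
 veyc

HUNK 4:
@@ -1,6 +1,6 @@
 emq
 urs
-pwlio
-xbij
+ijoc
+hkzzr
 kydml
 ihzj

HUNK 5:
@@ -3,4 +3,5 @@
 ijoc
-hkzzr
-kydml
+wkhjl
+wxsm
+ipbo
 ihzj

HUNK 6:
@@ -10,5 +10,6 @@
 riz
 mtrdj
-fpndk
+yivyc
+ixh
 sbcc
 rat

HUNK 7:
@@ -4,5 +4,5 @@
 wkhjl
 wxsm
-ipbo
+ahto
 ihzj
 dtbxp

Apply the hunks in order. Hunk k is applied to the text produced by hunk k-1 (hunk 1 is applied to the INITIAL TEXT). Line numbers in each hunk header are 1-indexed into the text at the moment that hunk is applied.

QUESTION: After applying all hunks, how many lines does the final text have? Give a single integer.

Hunk 1: at line 2 remove [fvrz] add [xbij,kydml,hlodf] -> 12 lines: emq dxvt xbij kydml hlodf dtbxp veyc riz mtrdj fpndk sbcc rat
Hunk 2: at line 1 remove [dxvt] add [urs,pwlio] -> 13 lines: emq urs pwlio xbij kydml hlodf dtbxp veyc riz mtrdj fpndk sbcc rat
Hunk 3: at line 4 remove [hlodf] add [ihzj] -> 13 lines: emq urs pwlio xbij kydml ihzj dtbxp veyc riz mtrdj fpndk sbcc rat
Hunk 4: at line 1 remove [pwlio,xbij] add [ijoc,hkzzr] -> 13 lines: emq urs ijoc hkzzr kydml ihzj dtbxp veyc riz mtrdj fpndk sbcc rat
Hunk 5: at line 3 remove [hkzzr,kydml] add [wkhjl,wxsm,ipbo] -> 14 lines: emq urs ijoc wkhjl wxsm ipbo ihzj dtbxp veyc riz mtrdj fpndk sbcc rat
Hunk 6: at line 10 remove [fpndk] add [yivyc,ixh] -> 15 lines: emq urs ijoc wkhjl wxsm ipbo ihzj dtbxp veyc riz mtrdj yivyc ixh sbcc rat
Hunk 7: at line 4 remove [ipbo] add [ahto] -> 15 lines: emq urs ijoc wkhjl wxsm ahto ihzj dtbxp veyc riz mtrdj yivyc ixh sbcc rat
Final line count: 15

Answer: 15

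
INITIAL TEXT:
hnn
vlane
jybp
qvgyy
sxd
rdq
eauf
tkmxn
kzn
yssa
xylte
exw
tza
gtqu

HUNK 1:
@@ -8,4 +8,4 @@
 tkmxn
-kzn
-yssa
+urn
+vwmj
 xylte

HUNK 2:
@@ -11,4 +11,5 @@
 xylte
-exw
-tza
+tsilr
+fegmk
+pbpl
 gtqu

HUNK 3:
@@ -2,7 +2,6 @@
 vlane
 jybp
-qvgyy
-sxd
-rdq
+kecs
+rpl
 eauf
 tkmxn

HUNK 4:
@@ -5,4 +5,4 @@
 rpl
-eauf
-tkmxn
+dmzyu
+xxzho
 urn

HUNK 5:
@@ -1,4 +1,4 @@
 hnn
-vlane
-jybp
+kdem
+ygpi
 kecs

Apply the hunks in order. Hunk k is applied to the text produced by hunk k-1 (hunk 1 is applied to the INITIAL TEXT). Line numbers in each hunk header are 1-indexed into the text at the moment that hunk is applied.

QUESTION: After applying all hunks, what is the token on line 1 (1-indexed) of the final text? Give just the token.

Answer: hnn

Derivation:
Hunk 1: at line 8 remove [kzn,yssa] add [urn,vwmj] -> 14 lines: hnn vlane jybp qvgyy sxd rdq eauf tkmxn urn vwmj xylte exw tza gtqu
Hunk 2: at line 11 remove [exw,tza] add [tsilr,fegmk,pbpl] -> 15 lines: hnn vlane jybp qvgyy sxd rdq eauf tkmxn urn vwmj xylte tsilr fegmk pbpl gtqu
Hunk 3: at line 2 remove [qvgyy,sxd,rdq] add [kecs,rpl] -> 14 lines: hnn vlane jybp kecs rpl eauf tkmxn urn vwmj xylte tsilr fegmk pbpl gtqu
Hunk 4: at line 5 remove [eauf,tkmxn] add [dmzyu,xxzho] -> 14 lines: hnn vlane jybp kecs rpl dmzyu xxzho urn vwmj xylte tsilr fegmk pbpl gtqu
Hunk 5: at line 1 remove [vlane,jybp] add [kdem,ygpi] -> 14 lines: hnn kdem ygpi kecs rpl dmzyu xxzho urn vwmj xylte tsilr fegmk pbpl gtqu
Final line 1: hnn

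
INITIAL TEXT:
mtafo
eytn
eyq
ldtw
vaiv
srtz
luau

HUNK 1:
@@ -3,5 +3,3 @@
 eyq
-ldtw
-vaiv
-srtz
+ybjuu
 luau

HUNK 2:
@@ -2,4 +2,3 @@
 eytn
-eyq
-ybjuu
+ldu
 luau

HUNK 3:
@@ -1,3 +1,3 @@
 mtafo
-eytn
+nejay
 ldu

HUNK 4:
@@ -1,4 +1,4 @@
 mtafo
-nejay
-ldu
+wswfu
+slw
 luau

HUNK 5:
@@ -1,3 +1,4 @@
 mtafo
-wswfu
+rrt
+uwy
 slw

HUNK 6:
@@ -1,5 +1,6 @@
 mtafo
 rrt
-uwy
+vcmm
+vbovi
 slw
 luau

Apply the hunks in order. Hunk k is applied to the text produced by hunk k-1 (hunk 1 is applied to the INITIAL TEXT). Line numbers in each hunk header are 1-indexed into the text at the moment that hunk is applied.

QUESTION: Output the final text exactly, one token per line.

Answer: mtafo
rrt
vcmm
vbovi
slw
luau

Derivation:
Hunk 1: at line 3 remove [ldtw,vaiv,srtz] add [ybjuu] -> 5 lines: mtafo eytn eyq ybjuu luau
Hunk 2: at line 2 remove [eyq,ybjuu] add [ldu] -> 4 lines: mtafo eytn ldu luau
Hunk 3: at line 1 remove [eytn] add [nejay] -> 4 lines: mtafo nejay ldu luau
Hunk 4: at line 1 remove [nejay,ldu] add [wswfu,slw] -> 4 lines: mtafo wswfu slw luau
Hunk 5: at line 1 remove [wswfu] add [rrt,uwy] -> 5 lines: mtafo rrt uwy slw luau
Hunk 6: at line 1 remove [uwy] add [vcmm,vbovi] -> 6 lines: mtafo rrt vcmm vbovi slw luau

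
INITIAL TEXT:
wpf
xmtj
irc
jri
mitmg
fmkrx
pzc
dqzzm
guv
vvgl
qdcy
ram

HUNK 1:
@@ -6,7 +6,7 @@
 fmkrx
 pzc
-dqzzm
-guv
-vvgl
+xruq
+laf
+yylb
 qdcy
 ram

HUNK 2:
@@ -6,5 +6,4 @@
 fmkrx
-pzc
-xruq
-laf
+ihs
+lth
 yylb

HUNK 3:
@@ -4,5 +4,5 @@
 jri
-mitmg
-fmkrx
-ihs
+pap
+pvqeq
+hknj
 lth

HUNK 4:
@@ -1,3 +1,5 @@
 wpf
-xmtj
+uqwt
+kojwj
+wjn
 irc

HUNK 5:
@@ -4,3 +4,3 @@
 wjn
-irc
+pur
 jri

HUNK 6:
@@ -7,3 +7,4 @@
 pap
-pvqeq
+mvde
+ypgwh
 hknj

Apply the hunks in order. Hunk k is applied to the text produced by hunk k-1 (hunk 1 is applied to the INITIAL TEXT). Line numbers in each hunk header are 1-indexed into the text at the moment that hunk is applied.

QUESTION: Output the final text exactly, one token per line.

Hunk 1: at line 6 remove [dqzzm,guv,vvgl] add [xruq,laf,yylb] -> 12 lines: wpf xmtj irc jri mitmg fmkrx pzc xruq laf yylb qdcy ram
Hunk 2: at line 6 remove [pzc,xruq,laf] add [ihs,lth] -> 11 lines: wpf xmtj irc jri mitmg fmkrx ihs lth yylb qdcy ram
Hunk 3: at line 4 remove [mitmg,fmkrx,ihs] add [pap,pvqeq,hknj] -> 11 lines: wpf xmtj irc jri pap pvqeq hknj lth yylb qdcy ram
Hunk 4: at line 1 remove [xmtj] add [uqwt,kojwj,wjn] -> 13 lines: wpf uqwt kojwj wjn irc jri pap pvqeq hknj lth yylb qdcy ram
Hunk 5: at line 4 remove [irc] add [pur] -> 13 lines: wpf uqwt kojwj wjn pur jri pap pvqeq hknj lth yylb qdcy ram
Hunk 6: at line 7 remove [pvqeq] add [mvde,ypgwh] -> 14 lines: wpf uqwt kojwj wjn pur jri pap mvde ypgwh hknj lth yylb qdcy ram

Answer: wpf
uqwt
kojwj
wjn
pur
jri
pap
mvde
ypgwh
hknj
lth
yylb
qdcy
ram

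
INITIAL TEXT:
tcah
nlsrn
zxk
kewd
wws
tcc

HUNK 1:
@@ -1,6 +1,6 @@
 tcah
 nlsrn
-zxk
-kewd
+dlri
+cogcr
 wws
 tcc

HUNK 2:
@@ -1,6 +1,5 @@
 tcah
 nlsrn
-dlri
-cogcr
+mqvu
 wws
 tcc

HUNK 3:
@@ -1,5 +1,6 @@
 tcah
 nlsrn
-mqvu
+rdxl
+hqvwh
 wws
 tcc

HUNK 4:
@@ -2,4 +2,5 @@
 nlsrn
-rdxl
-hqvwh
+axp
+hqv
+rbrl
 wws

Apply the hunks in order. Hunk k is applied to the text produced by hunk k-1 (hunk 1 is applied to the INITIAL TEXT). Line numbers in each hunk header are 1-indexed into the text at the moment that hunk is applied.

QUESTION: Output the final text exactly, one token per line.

Hunk 1: at line 1 remove [zxk,kewd] add [dlri,cogcr] -> 6 lines: tcah nlsrn dlri cogcr wws tcc
Hunk 2: at line 1 remove [dlri,cogcr] add [mqvu] -> 5 lines: tcah nlsrn mqvu wws tcc
Hunk 3: at line 1 remove [mqvu] add [rdxl,hqvwh] -> 6 lines: tcah nlsrn rdxl hqvwh wws tcc
Hunk 4: at line 2 remove [rdxl,hqvwh] add [axp,hqv,rbrl] -> 7 lines: tcah nlsrn axp hqv rbrl wws tcc

Answer: tcah
nlsrn
axp
hqv
rbrl
wws
tcc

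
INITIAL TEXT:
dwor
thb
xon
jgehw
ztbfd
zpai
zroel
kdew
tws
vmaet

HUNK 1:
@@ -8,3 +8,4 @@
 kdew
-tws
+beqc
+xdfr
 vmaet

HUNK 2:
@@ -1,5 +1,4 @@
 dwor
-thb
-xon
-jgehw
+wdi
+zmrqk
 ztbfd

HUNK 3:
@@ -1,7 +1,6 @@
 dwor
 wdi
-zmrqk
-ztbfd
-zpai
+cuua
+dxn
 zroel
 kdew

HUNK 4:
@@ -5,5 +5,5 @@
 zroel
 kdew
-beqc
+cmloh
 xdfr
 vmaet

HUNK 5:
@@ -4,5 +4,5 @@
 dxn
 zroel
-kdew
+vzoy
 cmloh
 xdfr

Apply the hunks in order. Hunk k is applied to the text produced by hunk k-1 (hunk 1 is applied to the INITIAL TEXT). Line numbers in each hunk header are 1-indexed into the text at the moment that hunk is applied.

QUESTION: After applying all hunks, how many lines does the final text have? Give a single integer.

Answer: 9

Derivation:
Hunk 1: at line 8 remove [tws] add [beqc,xdfr] -> 11 lines: dwor thb xon jgehw ztbfd zpai zroel kdew beqc xdfr vmaet
Hunk 2: at line 1 remove [thb,xon,jgehw] add [wdi,zmrqk] -> 10 lines: dwor wdi zmrqk ztbfd zpai zroel kdew beqc xdfr vmaet
Hunk 3: at line 1 remove [zmrqk,ztbfd,zpai] add [cuua,dxn] -> 9 lines: dwor wdi cuua dxn zroel kdew beqc xdfr vmaet
Hunk 4: at line 5 remove [beqc] add [cmloh] -> 9 lines: dwor wdi cuua dxn zroel kdew cmloh xdfr vmaet
Hunk 5: at line 4 remove [kdew] add [vzoy] -> 9 lines: dwor wdi cuua dxn zroel vzoy cmloh xdfr vmaet
Final line count: 9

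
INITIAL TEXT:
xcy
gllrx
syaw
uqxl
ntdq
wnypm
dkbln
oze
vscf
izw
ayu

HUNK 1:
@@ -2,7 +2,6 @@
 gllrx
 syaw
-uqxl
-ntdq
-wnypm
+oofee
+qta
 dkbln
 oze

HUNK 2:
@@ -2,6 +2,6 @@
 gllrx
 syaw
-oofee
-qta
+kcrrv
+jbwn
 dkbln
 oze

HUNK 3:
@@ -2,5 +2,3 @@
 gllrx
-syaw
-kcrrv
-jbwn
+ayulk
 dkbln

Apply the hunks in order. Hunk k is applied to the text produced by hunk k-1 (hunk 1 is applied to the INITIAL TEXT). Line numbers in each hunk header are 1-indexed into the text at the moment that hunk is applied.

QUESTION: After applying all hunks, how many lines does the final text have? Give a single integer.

Answer: 8

Derivation:
Hunk 1: at line 2 remove [uqxl,ntdq,wnypm] add [oofee,qta] -> 10 lines: xcy gllrx syaw oofee qta dkbln oze vscf izw ayu
Hunk 2: at line 2 remove [oofee,qta] add [kcrrv,jbwn] -> 10 lines: xcy gllrx syaw kcrrv jbwn dkbln oze vscf izw ayu
Hunk 3: at line 2 remove [syaw,kcrrv,jbwn] add [ayulk] -> 8 lines: xcy gllrx ayulk dkbln oze vscf izw ayu
Final line count: 8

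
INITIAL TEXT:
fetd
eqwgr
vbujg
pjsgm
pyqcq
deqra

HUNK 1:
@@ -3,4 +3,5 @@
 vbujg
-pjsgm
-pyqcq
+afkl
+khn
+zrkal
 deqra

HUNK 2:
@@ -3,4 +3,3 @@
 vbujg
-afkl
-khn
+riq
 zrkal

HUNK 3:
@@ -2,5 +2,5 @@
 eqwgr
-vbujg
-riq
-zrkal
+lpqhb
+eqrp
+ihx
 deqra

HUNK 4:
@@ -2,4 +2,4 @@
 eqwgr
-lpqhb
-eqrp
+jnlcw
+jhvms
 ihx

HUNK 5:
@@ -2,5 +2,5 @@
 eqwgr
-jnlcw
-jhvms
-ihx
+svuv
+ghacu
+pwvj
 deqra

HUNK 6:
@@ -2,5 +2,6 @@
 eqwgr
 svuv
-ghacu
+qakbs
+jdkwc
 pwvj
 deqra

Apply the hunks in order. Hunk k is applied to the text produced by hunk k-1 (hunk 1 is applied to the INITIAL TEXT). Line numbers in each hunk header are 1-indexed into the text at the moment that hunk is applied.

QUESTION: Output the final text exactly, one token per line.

Answer: fetd
eqwgr
svuv
qakbs
jdkwc
pwvj
deqra

Derivation:
Hunk 1: at line 3 remove [pjsgm,pyqcq] add [afkl,khn,zrkal] -> 7 lines: fetd eqwgr vbujg afkl khn zrkal deqra
Hunk 2: at line 3 remove [afkl,khn] add [riq] -> 6 lines: fetd eqwgr vbujg riq zrkal deqra
Hunk 3: at line 2 remove [vbujg,riq,zrkal] add [lpqhb,eqrp,ihx] -> 6 lines: fetd eqwgr lpqhb eqrp ihx deqra
Hunk 4: at line 2 remove [lpqhb,eqrp] add [jnlcw,jhvms] -> 6 lines: fetd eqwgr jnlcw jhvms ihx deqra
Hunk 5: at line 2 remove [jnlcw,jhvms,ihx] add [svuv,ghacu,pwvj] -> 6 lines: fetd eqwgr svuv ghacu pwvj deqra
Hunk 6: at line 2 remove [ghacu] add [qakbs,jdkwc] -> 7 lines: fetd eqwgr svuv qakbs jdkwc pwvj deqra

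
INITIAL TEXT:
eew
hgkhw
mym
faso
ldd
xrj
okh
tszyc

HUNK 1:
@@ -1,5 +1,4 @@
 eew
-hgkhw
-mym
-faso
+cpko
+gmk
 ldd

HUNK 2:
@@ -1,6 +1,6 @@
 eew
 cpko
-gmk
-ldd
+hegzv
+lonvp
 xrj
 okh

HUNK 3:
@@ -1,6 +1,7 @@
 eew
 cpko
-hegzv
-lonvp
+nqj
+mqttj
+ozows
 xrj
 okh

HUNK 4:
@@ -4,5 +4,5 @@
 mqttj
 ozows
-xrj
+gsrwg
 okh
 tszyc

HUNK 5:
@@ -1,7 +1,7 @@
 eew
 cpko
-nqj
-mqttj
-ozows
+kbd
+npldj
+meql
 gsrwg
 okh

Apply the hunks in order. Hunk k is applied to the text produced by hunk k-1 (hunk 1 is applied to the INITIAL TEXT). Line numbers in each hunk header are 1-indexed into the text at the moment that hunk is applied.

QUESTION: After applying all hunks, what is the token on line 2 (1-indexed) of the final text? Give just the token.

Hunk 1: at line 1 remove [hgkhw,mym,faso] add [cpko,gmk] -> 7 lines: eew cpko gmk ldd xrj okh tszyc
Hunk 2: at line 1 remove [gmk,ldd] add [hegzv,lonvp] -> 7 lines: eew cpko hegzv lonvp xrj okh tszyc
Hunk 3: at line 1 remove [hegzv,lonvp] add [nqj,mqttj,ozows] -> 8 lines: eew cpko nqj mqttj ozows xrj okh tszyc
Hunk 4: at line 4 remove [xrj] add [gsrwg] -> 8 lines: eew cpko nqj mqttj ozows gsrwg okh tszyc
Hunk 5: at line 1 remove [nqj,mqttj,ozows] add [kbd,npldj,meql] -> 8 lines: eew cpko kbd npldj meql gsrwg okh tszyc
Final line 2: cpko

Answer: cpko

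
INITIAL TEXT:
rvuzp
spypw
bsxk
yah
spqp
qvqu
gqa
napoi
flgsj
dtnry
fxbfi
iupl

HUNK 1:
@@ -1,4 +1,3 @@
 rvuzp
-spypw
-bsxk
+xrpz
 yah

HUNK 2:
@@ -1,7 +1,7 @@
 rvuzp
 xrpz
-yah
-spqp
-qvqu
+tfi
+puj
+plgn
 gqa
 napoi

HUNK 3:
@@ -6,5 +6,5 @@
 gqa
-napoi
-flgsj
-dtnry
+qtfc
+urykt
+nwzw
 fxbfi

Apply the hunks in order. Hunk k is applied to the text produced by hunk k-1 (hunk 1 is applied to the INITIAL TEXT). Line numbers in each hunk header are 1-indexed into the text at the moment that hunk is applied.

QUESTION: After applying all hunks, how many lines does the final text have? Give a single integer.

Answer: 11

Derivation:
Hunk 1: at line 1 remove [spypw,bsxk] add [xrpz] -> 11 lines: rvuzp xrpz yah spqp qvqu gqa napoi flgsj dtnry fxbfi iupl
Hunk 2: at line 1 remove [yah,spqp,qvqu] add [tfi,puj,plgn] -> 11 lines: rvuzp xrpz tfi puj plgn gqa napoi flgsj dtnry fxbfi iupl
Hunk 3: at line 6 remove [napoi,flgsj,dtnry] add [qtfc,urykt,nwzw] -> 11 lines: rvuzp xrpz tfi puj plgn gqa qtfc urykt nwzw fxbfi iupl
Final line count: 11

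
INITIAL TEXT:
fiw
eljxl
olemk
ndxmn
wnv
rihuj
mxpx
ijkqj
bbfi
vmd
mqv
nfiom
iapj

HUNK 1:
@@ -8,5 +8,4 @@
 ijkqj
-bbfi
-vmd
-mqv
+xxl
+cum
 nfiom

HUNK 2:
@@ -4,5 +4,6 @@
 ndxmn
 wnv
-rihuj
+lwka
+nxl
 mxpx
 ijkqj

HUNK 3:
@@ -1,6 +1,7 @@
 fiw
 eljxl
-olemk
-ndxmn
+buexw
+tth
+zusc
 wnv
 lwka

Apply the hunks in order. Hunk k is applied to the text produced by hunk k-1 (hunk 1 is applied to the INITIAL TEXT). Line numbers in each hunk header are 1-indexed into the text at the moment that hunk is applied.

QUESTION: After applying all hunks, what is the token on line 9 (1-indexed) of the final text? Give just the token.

Answer: mxpx

Derivation:
Hunk 1: at line 8 remove [bbfi,vmd,mqv] add [xxl,cum] -> 12 lines: fiw eljxl olemk ndxmn wnv rihuj mxpx ijkqj xxl cum nfiom iapj
Hunk 2: at line 4 remove [rihuj] add [lwka,nxl] -> 13 lines: fiw eljxl olemk ndxmn wnv lwka nxl mxpx ijkqj xxl cum nfiom iapj
Hunk 3: at line 1 remove [olemk,ndxmn] add [buexw,tth,zusc] -> 14 lines: fiw eljxl buexw tth zusc wnv lwka nxl mxpx ijkqj xxl cum nfiom iapj
Final line 9: mxpx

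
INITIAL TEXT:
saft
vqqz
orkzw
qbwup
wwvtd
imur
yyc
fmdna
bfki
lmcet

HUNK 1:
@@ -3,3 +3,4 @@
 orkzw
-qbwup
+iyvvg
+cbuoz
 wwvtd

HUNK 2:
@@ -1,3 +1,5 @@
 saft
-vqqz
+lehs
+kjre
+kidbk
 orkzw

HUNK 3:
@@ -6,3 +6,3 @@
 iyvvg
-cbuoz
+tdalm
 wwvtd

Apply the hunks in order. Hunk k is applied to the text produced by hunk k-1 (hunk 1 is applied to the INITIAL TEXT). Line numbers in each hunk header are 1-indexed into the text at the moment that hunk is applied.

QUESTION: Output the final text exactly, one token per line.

Answer: saft
lehs
kjre
kidbk
orkzw
iyvvg
tdalm
wwvtd
imur
yyc
fmdna
bfki
lmcet

Derivation:
Hunk 1: at line 3 remove [qbwup] add [iyvvg,cbuoz] -> 11 lines: saft vqqz orkzw iyvvg cbuoz wwvtd imur yyc fmdna bfki lmcet
Hunk 2: at line 1 remove [vqqz] add [lehs,kjre,kidbk] -> 13 lines: saft lehs kjre kidbk orkzw iyvvg cbuoz wwvtd imur yyc fmdna bfki lmcet
Hunk 3: at line 6 remove [cbuoz] add [tdalm] -> 13 lines: saft lehs kjre kidbk orkzw iyvvg tdalm wwvtd imur yyc fmdna bfki lmcet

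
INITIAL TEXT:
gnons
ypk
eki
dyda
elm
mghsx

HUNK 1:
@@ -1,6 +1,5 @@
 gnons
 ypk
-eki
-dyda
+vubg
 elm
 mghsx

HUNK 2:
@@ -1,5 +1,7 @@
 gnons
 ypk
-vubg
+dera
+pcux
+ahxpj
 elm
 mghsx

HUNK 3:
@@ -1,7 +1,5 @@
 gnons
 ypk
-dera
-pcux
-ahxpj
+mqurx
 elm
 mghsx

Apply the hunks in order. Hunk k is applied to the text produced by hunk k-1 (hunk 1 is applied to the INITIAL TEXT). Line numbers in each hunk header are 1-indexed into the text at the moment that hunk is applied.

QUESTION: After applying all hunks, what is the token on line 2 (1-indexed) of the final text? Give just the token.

Answer: ypk

Derivation:
Hunk 1: at line 1 remove [eki,dyda] add [vubg] -> 5 lines: gnons ypk vubg elm mghsx
Hunk 2: at line 1 remove [vubg] add [dera,pcux,ahxpj] -> 7 lines: gnons ypk dera pcux ahxpj elm mghsx
Hunk 3: at line 1 remove [dera,pcux,ahxpj] add [mqurx] -> 5 lines: gnons ypk mqurx elm mghsx
Final line 2: ypk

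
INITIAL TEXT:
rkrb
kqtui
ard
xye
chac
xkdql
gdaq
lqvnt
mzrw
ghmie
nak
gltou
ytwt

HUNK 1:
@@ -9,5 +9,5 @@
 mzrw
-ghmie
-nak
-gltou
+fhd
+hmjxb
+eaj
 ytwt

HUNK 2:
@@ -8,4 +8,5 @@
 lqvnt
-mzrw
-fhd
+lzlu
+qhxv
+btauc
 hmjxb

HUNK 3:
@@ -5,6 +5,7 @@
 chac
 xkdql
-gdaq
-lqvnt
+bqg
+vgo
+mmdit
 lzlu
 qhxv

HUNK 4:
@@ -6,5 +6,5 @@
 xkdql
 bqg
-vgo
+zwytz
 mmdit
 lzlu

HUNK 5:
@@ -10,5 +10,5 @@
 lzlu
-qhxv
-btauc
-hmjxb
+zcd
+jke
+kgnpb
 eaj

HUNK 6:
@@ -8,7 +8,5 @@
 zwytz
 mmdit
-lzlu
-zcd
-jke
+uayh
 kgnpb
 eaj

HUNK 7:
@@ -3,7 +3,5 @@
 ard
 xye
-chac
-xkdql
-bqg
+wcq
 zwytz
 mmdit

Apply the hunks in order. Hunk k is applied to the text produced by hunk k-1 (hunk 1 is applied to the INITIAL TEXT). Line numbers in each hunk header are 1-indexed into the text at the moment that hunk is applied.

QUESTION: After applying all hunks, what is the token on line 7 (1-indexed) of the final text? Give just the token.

Answer: mmdit

Derivation:
Hunk 1: at line 9 remove [ghmie,nak,gltou] add [fhd,hmjxb,eaj] -> 13 lines: rkrb kqtui ard xye chac xkdql gdaq lqvnt mzrw fhd hmjxb eaj ytwt
Hunk 2: at line 8 remove [mzrw,fhd] add [lzlu,qhxv,btauc] -> 14 lines: rkrb kqtui ard xye chac xkdql gdaq lqvnt lzlu qhxv btauc hmjxb eaj ytwt
Hunk 3: at line 5 remove [gdaq,lqvnt] add [bqg,vgo,mmdit] -> 15 lines: rkrb kqtui ard xye chac xkdql bqg vgo mmdit lzlu qhxv btauc hmjxb eaj ytwt
Hunk 4: at line 6 remove [vgo] add [zwytz] -> 15 lines: rkrb kqtui ard xye chac xkdql bqg zwytz mmdit lzlu qhxv btauc hmjxb eaj ytwt
Hunk 5: at line 10 remove [qhxv,btauc,hmjxb] add [zcd,jke,kgnpb] -> 15 lines: rkrb kqtui ard xye chac xkdql bqg zwytz mmdit lzlu zcd jke kgnpb eaj ytwt
Hunk 6: at line 8 remove [lzlu,zcd,jke] add [uayh] -> 13 lines: rkrb kqtui ard xye chac xkdql bqg zwytz mmdit uayh kgnpb eaj ytwt
Hunk 7: at line 3 remove [chac,xkdql,bqg] add [wcq] -> 11 lines: rkrb kqtui ard xye wcq zwytz mmdit uayh kgnpb eaj ytwt
Final line 7: mmdit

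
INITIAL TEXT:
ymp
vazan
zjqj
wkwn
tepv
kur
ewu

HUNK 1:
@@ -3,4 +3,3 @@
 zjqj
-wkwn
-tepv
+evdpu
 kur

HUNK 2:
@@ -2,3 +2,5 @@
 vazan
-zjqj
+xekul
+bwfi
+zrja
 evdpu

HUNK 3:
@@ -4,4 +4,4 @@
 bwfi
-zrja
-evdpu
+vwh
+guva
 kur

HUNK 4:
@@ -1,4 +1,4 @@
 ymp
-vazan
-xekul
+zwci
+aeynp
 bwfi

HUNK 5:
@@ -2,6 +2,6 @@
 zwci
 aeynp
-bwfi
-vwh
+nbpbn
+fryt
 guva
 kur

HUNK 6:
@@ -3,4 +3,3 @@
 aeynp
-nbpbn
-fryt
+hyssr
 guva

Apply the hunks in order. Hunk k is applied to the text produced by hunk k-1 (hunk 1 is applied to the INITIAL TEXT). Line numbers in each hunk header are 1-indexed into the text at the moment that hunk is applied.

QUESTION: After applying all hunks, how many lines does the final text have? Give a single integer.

Answer: 7

Derivation:
Hunk 1: at line 3 remove [wkwn,tepv] add [evdpu] -> 6 lines: ymp vazan zjqj evdpu kur ewu
Hunk 2: at line 2 remove [zjqj] add [xekul,bwfi,zrja] -> 8 lines: ymp vazan xekul bwfi zrja evdpu kur ewu
Hunk 3: at line 4 remove [zrja,evdpu] add [vwh,guva] -> 8 lines: ymp vazan xekul bwfi vwh guva kur ewu
Hunk 4: at line 1 remove [vazan,xekul] add [zwci,aeynp] -> 8 lines: ymp zwci aeynp bwfi vwh guva kur ewu
Hunk 5: at line 2 remove [bwfi,vwh] add [nbpbn,fryt] -> 8 lines: ymp zwci aeynp nbpbn fryt guva kur ewu
Hunk 6: at line 3 remove [nbpbn,fryt] add [hyssr] -> 7 lines: ymp zwci aeynp hyssr guva kur ewu
Final line count: 7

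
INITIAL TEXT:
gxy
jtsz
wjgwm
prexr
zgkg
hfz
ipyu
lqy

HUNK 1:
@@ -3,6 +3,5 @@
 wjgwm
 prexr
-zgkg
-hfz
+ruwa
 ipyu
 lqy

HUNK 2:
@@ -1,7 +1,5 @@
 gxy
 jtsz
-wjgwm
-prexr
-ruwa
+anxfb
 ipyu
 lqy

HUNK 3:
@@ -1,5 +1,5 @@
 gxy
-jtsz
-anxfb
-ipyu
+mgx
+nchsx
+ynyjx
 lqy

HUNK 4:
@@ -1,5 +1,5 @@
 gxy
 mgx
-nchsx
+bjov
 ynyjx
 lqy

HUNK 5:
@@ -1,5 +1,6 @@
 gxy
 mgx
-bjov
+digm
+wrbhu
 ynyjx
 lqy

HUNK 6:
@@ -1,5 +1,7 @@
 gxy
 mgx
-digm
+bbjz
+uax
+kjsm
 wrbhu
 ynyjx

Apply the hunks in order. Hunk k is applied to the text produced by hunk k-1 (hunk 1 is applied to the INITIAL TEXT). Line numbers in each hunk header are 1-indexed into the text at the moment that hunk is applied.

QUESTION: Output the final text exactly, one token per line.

Hunk 1: at line 3 remove [zgkg,hfz] add [ruwa] -> 7 lines: gxy jtsz wjgwm prexr ruwa ipyu lqy
Hunk 2: at line 1 remove [wjgwm,prexr,ruwa] add [anxfb] -> 5 lines: gxy jtsz anxfb ipyu lqy
Hunk 3: at line 1 remove [jtsz,anxfb,ipyu] add [mgx,nchsx,ynyjx] -> 5 lines: gxy mgx nchsx ynyjx lqy
Hunk 4: at line 1 remove [nchsx] add [bjov] -> 5 lines: gxy mgx bjov ynyjx lqy
Hunk 5: at line 1 remove [bjov] add [digm,wrbhu] -> 6 lines: gxy mgx digm wrbhu ynyjx lqy
Hunk 6: at line 1 remove [digm] add [bbjz,uax,kjsm] -> 8 lines: gxy mgx bbjz uax kjsm wrbhu ynyjx lqy

Answer: gxy
mgx
bbjz
uax
kjsm
wrbhu
ynyjx
lqy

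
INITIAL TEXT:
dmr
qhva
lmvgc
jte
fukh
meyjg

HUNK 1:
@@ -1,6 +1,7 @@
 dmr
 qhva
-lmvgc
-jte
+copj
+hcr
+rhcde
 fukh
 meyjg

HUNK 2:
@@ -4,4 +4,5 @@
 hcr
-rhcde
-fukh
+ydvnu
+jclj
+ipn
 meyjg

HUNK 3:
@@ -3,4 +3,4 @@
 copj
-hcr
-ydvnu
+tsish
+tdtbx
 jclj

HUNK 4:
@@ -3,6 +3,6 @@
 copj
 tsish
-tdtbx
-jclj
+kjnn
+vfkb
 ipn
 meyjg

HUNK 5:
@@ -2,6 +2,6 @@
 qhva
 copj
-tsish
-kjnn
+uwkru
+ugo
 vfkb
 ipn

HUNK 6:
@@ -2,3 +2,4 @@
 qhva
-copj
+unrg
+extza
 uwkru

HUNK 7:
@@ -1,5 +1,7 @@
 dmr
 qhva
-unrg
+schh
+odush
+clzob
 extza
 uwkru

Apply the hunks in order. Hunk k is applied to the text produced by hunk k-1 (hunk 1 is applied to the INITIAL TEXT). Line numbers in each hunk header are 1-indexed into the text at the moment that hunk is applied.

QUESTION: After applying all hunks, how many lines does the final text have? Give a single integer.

Answer: 11

Derivation:
Hunk 1: at line 1 remove [lmvgc,jte] add [copj,hcr,rhcde] -> 7 lines: dmr qhva copj hcr rhcde fukh meyjg
Hunk 2: at line 4 remove [rhcde,fukh] add [ydvnu,jclj,ipn] -> 8 lines: dmr qhva copj hcr ydvnu jclj ipn meyjg
Hunk 3: at line 3 remove [hcr,ydvnu] add [tsish,tdtbx] -> 8 lines: dmr qhva copj tsish tdtbx jclj ipn meyjg
Hunk 4: at line 3 remove [tdtbx,jclj] add [kjnn,vfkb] -> 8 lines: dmr qhva copj tsish kjnn vfkb ipn meyjg
Hunk 5: at line 2 remove [tsish,kjnn] add [uwkru,ugo] -> 8 lines: dmr qhva copj uwkru ugo vfkb ipn meyjg
Hunk 6: at line 2 remove [copj] add [unrg,extza] -> 9 lines: dmr qhva unrg extza uwkru ugo vfkb ipn meyjg
Hunk 7: at line 1 remove [unrg] add [schh,odush,clzob] -> 11 lines: dmr qhva schh odush clzob extza uwkru ugo vfkb ipn meyjg
Final line count: 11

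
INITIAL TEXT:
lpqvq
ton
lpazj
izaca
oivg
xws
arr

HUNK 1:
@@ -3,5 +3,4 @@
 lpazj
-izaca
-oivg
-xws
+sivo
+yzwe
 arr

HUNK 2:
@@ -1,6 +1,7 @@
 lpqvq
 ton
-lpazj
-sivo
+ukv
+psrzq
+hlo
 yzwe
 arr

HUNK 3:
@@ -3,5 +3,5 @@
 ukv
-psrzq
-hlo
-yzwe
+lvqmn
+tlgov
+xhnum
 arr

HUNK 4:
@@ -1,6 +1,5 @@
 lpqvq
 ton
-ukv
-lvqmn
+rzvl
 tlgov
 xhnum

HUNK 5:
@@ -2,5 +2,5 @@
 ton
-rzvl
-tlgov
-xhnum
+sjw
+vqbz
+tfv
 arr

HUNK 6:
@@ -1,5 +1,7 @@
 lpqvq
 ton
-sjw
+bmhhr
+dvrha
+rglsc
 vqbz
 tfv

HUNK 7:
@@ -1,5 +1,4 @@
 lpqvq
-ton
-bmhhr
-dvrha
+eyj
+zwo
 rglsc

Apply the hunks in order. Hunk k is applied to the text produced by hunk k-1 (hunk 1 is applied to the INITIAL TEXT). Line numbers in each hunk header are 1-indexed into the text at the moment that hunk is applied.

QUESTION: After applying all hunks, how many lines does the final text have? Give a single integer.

Hunk 1: at line 3 remove [izaca,oivg,xws] add [sivo,yzwe] -> 6 lines: lpqvq ton lpazj sivo yzwe arr
Hunk 2: at line 1 remove [lpazj,sivo] add [ukv,psrzq,hlo] -> 7 lines: lpqvq ton ukv psrzq hlo yzwe arr
Hunk 3: at line 3 remove [psrzq,hlo,yzwe] add [lvqmn,tlgov,xhnum] -> 7 lines: lpqvq ton ukv lvqmn tlgov xhnum arr
Hunk 4: at line 1 remove [ukv,lvqmn] add [rzvl] -> 6 lines: lpqvq ton rzvl tlgov xhnum arr
Hunk 5: at line 2 remove [rzvl,tlgov,xhnum] add [sjw,vqbz,tfv] -> 6 lines: lpqvq ton sjw vqbz tfv arr
Hunk 6: at line 1 remove [sjw] add [bmhhr,dvrha,rglsc] -> 8 lines: lpqvq ton bmhhr dvrha rglsc vqbz tfv arr
Hunk 7: at line 1 remove [ton,bmhhr,dvrha] add [eyj,zwo] -> 7 lines: lpqvq eyj zwo rglsc vqbz tfv arr
Final line count: 7

Answer: 7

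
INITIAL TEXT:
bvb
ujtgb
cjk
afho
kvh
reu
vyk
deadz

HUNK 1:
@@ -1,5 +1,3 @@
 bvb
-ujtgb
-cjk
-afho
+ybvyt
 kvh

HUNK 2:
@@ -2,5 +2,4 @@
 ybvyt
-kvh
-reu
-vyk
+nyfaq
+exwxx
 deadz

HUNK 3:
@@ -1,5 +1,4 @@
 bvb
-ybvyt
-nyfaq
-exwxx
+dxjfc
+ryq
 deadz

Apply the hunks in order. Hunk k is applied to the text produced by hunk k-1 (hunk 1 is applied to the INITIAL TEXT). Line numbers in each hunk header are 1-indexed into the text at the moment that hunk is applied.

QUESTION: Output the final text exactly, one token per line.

Hunk 1: at line 1 remove [ujtgb,cjk,afho] add [ybvyt] -> 6 lines: bvb ybvyt kvh reu vyk deadz
Hunk 2: at line 2 remove [kvh,reu,vyk] add [nyfaq,exwxx] -> 5 lines: bvb ybvyt nyfaq exwxx deadz
Hunk 3: at line 1 remove [ybvyt,nyfaq,exwxx] add [dxjfc,ryq] -> 4 lines: bvb dxjfc ryq deadz

Answer: bvb
dxjfc
ryq
deadz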